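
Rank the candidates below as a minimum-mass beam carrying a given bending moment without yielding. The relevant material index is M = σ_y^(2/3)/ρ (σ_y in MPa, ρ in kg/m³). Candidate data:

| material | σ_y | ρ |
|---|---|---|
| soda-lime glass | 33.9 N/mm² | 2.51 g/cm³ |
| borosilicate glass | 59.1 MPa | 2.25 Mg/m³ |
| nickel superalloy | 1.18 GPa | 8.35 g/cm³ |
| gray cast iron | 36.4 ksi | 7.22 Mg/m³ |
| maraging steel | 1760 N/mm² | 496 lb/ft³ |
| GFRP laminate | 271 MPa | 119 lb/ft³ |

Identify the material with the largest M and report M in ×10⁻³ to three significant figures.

GFRP laminate, M = 22.0×10⁻³

Normalizing units and computing the index:
  soda-lime glass: σ_y = 33.90 MPa, ρ = 2510 kg/m³
  borosilicate glass: σ_y = 59.10 MPa, ρ = 2250 kg/m³
  nickel superalloy: σ_y = 1180 MPa, ρ = 8350 kg/m³
  gray cast iron: σ_y = 251.0 MPa, ρ = 7220 kg/m³
  maraging steel: σ_y = 1760 MPa, ρ = 7945 kg/m³
  GFRP laminate: σ_y = 271.0 MPa, ρ = 1906 kg/m³
  GFRP laminate: M = 22.0×10⁻³
  maraging steel: M = 18.3×10⁻³
  nickel superalloy: M = 13.4×10⁻³
  borosilicate glass: M = 6.74×10⁻³
  gray cast iron: M = 5.51×10⁻³
  soda-lime glass: M = 4.17×10⁻³
Highest index: GFRP laminate.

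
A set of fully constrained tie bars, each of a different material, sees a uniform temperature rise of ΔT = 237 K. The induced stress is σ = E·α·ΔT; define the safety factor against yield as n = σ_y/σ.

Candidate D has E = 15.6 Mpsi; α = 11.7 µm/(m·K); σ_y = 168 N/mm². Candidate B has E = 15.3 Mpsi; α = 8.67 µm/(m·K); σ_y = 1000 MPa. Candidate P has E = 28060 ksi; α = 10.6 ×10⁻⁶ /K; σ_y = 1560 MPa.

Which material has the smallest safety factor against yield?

With everything in SI (GPa, ×10⁻⁶/K, MPa):
  candidate D: E = 107.6, α = 11.7, σ_y = 168.0 → σ = 298 MPa, n = 0.563
  candidate B: E = 105.5, α = 8.67, σ_y = 1000 → σ = 217 MPa, n = 4.61
  candidate P: E = 193.5, α = 10.6, σ_y = 1560 → σ = 486 MPa, n = 3.21
Smallest n: candidate D with n = 0.563.

candidate D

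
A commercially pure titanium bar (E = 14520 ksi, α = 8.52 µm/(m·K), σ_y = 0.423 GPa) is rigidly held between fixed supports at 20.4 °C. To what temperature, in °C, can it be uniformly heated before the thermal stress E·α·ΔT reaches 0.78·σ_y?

407 °C

E = 14520 ksi = 100.1 GPa.
σ_y = 0.423 GPa = 423.0 MPa.
E·α·ΔT = 329.9 MPa ⇒ ΔT = 329.9 / (100.1×10³ × 8.52×10⁻⁶) = 386.8 K.
T = 20.4 + 386.8 = 407.2 °C.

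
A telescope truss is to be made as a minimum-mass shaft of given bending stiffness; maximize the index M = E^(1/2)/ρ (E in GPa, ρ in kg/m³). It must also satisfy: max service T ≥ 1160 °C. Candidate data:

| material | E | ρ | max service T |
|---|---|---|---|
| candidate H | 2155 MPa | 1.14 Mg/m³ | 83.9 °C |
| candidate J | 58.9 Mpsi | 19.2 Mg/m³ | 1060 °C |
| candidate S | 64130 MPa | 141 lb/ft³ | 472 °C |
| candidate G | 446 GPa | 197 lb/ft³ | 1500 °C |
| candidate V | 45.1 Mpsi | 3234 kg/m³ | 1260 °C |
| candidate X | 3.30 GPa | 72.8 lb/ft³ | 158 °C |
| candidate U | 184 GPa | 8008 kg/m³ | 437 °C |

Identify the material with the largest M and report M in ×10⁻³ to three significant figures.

Screen on constraints: max service T ≥ 1160 °C. Survivors: candidate G, candidate V.
Convert each candidate to consistent units, then evaluate M:
  candidate G: E = 446.0 GPa, ρ = 3156 kg/m³
  candidate V: E = 311.0 GPa, ρ = 3234 kg/m³
  candidate G: M = 6.69×10⁻³
  candidate V: M = 5.45×10⁻³
Highest index: candidate G.

candidate G, M = 6.69×10⁻³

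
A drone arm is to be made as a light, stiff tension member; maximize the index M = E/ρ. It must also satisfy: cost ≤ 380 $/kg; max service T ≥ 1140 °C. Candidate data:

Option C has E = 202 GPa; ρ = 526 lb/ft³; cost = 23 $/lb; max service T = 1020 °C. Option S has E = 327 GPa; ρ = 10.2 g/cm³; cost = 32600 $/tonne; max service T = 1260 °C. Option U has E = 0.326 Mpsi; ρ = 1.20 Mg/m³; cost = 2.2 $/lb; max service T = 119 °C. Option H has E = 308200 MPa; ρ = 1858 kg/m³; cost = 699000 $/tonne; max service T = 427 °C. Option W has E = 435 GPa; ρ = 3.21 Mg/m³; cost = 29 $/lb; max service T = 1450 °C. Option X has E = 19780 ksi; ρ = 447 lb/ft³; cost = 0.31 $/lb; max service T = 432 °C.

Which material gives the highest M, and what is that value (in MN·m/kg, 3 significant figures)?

option W, M = 136 MN·m/kg

Screen on constraints: cost ≤ 380 $/kg; max service T ≥ 1140 °C. Survivors: option S, option W.
Putting every candidate on a common basis:
  option S: E = 327.0 GPa, ρ = 10200 kg/m³
  option W: E = 435.0 GPa, ρ = 3210 kg/m³
  option W: M = 136 MN·m/kg
  option S: M = 32.1 MN·m/kg
The maximum is for option W.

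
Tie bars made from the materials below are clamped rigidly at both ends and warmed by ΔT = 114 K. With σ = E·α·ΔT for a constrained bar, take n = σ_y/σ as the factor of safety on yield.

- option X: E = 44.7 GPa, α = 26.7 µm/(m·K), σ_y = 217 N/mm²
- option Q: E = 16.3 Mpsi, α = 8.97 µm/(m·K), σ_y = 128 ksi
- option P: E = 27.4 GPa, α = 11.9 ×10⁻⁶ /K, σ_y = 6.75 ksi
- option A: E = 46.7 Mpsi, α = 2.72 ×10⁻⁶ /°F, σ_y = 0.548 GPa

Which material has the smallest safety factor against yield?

In consistent units (E in GPa, α in ×10⁻⁶/K, σ_y in MPa):
  option X: E = 44.70, α = 26.7, σ_y = 217.0 → σ = 136 MPa, n = 1.59
  option Q: E = 112.4, α = 8.97, σ_y = 882.5 → σ = 115 MPa, n = 7.68
  option P: E = 27.40, α = 11.9, σ_y = 46.54 → σ = 37.2 MPa, n = 1.25
  option A: E = 322.0, α = 4.90, σ_y = 548.0 → σ = 180 MPa, n = 3.05
Option P has the lowest safety factor, n = 1.25.

option P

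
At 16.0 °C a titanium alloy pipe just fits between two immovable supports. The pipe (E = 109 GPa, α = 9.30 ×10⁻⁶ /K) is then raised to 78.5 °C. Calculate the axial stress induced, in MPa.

63.4 MPa

ΔT = 62.50 K. Constrained thermal stress σ = E·α·ΔT = 109.0×10³ MPa × 9.30×10⁻⁶ × 62.50 = 63.4 MPa (compressive).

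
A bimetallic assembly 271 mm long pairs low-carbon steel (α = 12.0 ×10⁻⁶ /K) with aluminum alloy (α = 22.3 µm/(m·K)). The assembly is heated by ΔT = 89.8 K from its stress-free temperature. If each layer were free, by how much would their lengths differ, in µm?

Δα = |12.0 − 22.3|×10⁻⁶/K = 10.3×10⁻⁶/K.
ΔL_mismatch = Δα·L·ΔT = 10.3×10⁻⁶ × 271.0 mm × 89.8 K = 251 µm.

251 µm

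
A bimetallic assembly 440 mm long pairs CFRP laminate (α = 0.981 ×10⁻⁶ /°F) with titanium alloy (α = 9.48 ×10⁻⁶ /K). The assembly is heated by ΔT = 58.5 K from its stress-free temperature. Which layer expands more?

CFRP laminate: α = 0.981×10⁻⁶/°F × 9/5 = 1.77×10⁻⁶/K.
α(CFRP laminate) = 1.77×10⁻⁶/K vs α(titanium alloy) = 9.48×10⁻⁶/K.
Higher α expands more for the same ΔT: titanium alloy.

titanium alloy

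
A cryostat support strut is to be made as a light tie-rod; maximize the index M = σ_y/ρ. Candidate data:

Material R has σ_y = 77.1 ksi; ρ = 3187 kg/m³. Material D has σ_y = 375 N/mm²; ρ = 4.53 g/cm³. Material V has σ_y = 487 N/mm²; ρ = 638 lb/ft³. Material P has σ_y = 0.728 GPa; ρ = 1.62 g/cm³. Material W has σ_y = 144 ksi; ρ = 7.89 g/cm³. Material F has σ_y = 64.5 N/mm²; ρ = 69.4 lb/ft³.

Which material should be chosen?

Putting every candidate on a common basis:
  material R: σ_y = 531.6 MPa, ρ = 3187 kg/m³
  material D: σ_y = 375.0 MPa, ρ = 4530 kg/m³
  material V: σ_y = 487.0 MPa, ρ = 10220 kg/m³
  material P: σ_y = 728.0 MPa, ρ = 1620 kg/m³
  material W: σ_y = 992.8 MPa, ρ = 7890 kg/m³
  material F: σ_y = 64.50 MPa, ρ = 1112 kg/m³
  material P: M = 449 kN·m/kg
  material R: M = 167 kN·m/kg
  material W: M = 126 kN·m/kg
  material D: M = 82.8 kN·m/kg
  material F: M = 58.0 kN·m/kg
  material V: M = 47.7 kN·m/kg
Material P has the largest M.

material P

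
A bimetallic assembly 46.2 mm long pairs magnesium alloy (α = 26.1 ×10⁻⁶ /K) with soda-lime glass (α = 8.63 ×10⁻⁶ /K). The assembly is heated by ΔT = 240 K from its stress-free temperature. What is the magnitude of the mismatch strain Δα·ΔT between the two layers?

Δα = |26.1 − 8.63|×10⁻⁶/K = 17.5×10⁻⁶/K.
Mismatch strain = Δα·ΔT = 17.5×10⁻⁶ × 240.0 = 4.19×10⁻³.

4.19×10⁻³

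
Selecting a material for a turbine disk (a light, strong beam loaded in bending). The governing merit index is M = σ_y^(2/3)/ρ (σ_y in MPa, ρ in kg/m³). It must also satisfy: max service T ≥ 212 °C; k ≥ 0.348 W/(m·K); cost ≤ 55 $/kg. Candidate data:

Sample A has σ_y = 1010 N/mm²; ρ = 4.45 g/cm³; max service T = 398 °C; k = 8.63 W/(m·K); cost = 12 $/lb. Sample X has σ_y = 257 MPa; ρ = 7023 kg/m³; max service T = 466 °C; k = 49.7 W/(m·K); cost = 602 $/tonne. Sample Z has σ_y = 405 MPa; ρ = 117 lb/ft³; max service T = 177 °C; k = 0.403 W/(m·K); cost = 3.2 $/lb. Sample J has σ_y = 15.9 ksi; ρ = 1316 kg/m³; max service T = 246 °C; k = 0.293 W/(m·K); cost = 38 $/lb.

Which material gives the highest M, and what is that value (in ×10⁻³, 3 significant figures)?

Screen on constraints: max service T ≥ 212 °C; k ≥ 0.348 W/(m·K); cost ≤ 55 $/kg. Survivors: sample A, sample X.
Normalizing units and computing the index:
  sample A: σ_y = 1010 MPa, ρ = 4450 kg/m³
  sample X: σ_y = 257.0 MPa, ρ = 7023 kg/m³
  sample A: M = 22.6×10⁻³
  sample X: M = 5.76×10⁻³
The maximum is for sample A.

sample A, M = 22.6×10⁻³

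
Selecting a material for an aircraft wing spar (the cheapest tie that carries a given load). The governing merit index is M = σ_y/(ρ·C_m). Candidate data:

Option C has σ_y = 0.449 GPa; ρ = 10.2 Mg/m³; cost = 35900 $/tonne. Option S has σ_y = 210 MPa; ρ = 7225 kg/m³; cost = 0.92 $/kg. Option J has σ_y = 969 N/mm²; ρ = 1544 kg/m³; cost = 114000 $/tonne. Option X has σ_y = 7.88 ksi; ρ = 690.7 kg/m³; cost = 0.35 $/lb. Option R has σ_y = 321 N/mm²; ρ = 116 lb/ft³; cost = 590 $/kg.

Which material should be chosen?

option X

Putting every candidate on a common basis:
  option C: σ_y = 449.0 MPa, ρ = 10200 kg/m³, cost = 35.90 $/kg
  option S: σ_y = 210.0 MPa, ρ = 7225 kg/m³, cost = 0.9200 $/kg
  option J: σ_y = 969.0 MPa, ρ = 1544 kg/m³, cost = 114.0 $/kg
  option X: σ_y = 54.33 MPa, ρ = 690.7 kg/m³, cost = 0.7716 $/kg
  option R: σ_y = 321.0 MPa, ρ = 1858 kg/m³, cost = 590.0 $/kg
  option X: M = 102 kN·m per $
  option S: M = 31.6 kN·m per $
  option J: M = 5.51 kN·m per $
  option C: M = 1.23 kN·m per $
  option R: M = 0.293 kN·m per $
Option X ranks first.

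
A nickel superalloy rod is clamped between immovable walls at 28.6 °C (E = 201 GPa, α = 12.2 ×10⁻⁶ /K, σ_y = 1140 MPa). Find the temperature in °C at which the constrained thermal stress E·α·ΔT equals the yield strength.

493 °C

E·α·ΔT = 1140 MPa ⇒ ΔT = 1140 / (201.0×10³ × 12.2×10⁻⁶) = 464.9 K.
T = 28.6 + 464.9 = 493.5 °C.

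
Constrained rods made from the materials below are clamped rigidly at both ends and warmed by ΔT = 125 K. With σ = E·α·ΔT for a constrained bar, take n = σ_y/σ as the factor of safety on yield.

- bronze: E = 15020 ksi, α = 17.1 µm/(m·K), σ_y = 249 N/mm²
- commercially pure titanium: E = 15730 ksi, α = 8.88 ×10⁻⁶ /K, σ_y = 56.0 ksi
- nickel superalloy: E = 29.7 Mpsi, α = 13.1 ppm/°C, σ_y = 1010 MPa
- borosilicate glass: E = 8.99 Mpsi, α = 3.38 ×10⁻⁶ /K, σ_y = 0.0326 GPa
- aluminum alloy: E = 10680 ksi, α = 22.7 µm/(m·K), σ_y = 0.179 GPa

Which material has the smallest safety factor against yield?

aluminum alloy

Converting E to GPa, α to ×10⁻⁶/K, σ_y to MPa, then σ and n for each:
  bronze: E = 103.6, α = 17.1, σ_y = 249.0 → σ = 221 MPa, n = 1.12
  commercially pure titanium: E = 108.5, α = 8.88, σ_y = 386.1 → σ = 120 MPa, n = 3.21
  nickel superalloy: E = 204.8, α = 13.1, σ_y = 1010 → σ = 335 MPa, n = 3.01
  borosilicate glass: E = 61.98, α = 3.38, σ_y = 32.60 → σ = 26.2 MPa, n = 1.24
  aluminum alloy: E = 73.64, α = 22.7, σ_y = 179.0 → σ = 209 MPa, n = 0.857
Smallest n: aluminum alloy with n = 0.857.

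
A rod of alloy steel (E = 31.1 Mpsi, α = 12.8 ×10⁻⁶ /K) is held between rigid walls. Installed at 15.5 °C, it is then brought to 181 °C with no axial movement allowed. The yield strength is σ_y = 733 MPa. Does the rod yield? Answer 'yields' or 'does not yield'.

E = 31.1 Mpsi = 214.4 GPa.
ΔT = 165.5 K. Constrained thermal stress σ = E·α·ΔT = 214.4×10³ MPa × 12.8×10⁻⁶ × 165.5 = 454 MPa (compressive).
Compare to σ_y = 733 MPa: σ < σ_y, so it does not yield.

does not yield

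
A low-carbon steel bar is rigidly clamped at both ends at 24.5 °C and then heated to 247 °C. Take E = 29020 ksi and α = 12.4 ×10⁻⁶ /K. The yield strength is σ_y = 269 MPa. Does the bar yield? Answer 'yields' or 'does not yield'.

E = 29020 ksi = 200.1 GPa.
ΔT = 222.5 K. Constrained thermal stress σ = E·α·ΔT = 200.1×10³ MPa × 12.4×10⁻⁶ × 222.5 = 552 MPa (compressive).
Compare to σ_y = 269 MPa: σ ≥ σ_y, so it yields.

yields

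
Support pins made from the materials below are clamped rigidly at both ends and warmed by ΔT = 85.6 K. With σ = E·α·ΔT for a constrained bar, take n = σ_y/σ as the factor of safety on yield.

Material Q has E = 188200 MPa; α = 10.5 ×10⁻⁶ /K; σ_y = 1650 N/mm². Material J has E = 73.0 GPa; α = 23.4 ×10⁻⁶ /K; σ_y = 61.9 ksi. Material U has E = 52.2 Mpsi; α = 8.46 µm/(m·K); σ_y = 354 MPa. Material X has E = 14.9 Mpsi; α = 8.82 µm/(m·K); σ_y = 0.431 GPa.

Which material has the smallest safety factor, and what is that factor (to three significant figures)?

Converting E to GPa, α to ×10⁻⁶/K, σ_y to MPa, then σ and n for each:
  material Q: E = 188.2, α = 10.5, σ_y = 1650 → σ = 169 MPa, n = 9.75
  material J: E = 73.00, α = 23.4, σ_y = 426.8 → σ = 146 MPa, n = 2.92
  material U: E = 359.9, α = 8.46, σ_y = 354.0 → σ = 261 MPa, n = 1.36
  material X: E = 102.7, α = 8.82, σ_y = 431.0 → σ = 77.6 MPa, n = 5.56
Smallest n: material U with n = 1.36.

material U, n = 1.36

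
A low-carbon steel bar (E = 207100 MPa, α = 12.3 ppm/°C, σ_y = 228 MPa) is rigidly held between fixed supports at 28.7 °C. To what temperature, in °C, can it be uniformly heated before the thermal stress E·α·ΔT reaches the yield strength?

118 °C

E = 207100 MPa = 207.1 GPa.
E·α·ΔT = 228.0 MPa ⇒ ΔT = 228.0 / (207.1×10³ × 12.3×10⁻⁶) = 89.51 K.
T = 28.7 + 89.51 = 118.2 °C.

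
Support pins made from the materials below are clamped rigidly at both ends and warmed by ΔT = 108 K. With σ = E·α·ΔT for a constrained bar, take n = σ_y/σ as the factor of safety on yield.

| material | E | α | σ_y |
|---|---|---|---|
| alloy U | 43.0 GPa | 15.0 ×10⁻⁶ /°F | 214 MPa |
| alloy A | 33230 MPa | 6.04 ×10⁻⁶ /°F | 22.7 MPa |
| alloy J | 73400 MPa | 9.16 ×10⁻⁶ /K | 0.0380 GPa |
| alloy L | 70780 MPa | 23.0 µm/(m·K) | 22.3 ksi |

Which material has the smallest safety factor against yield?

alloy J

In consistent units (E in GPa, α in ×10⁻⁶/K, σ_y in MPa):
  alloy U: E = 43.00, α = 27.0, σ_y = 214.0 → σ = 125 MPa, n = 1.71
  alloy A: E = 33.23, α = 10.9, σ_y = 22.70 → σ = 39.0 MPa, n = 0.582
  alloy J: E = 73.40, α = 9.16, σ_y = 38.00 → σ = 72.6 MPa, n = 0.523
  alloy L: E = 70.78, α = 23.0, σ_y = 153.8 → σ = 176 MPa, n = 0.875
The minimum is alloy J at n = 0.523.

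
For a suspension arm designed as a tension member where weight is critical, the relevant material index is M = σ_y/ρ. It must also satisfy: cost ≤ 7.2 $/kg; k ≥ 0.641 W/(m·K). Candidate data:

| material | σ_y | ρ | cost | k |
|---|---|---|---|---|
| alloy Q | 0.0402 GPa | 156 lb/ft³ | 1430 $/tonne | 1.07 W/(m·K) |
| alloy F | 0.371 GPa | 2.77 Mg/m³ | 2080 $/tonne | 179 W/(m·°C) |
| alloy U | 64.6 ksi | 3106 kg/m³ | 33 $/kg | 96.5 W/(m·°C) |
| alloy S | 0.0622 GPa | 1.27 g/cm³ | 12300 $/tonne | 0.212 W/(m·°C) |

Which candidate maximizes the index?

alloy F

Screen on constraints: cost ≤ 7.2 $/kg; k ≥ 0.641 W/(m·K). Survivors: alloy Q, alloy F.
Putting every candidate on a common basis:
  alloy Q: σ_y = 40.20 MPa, ρ = 2499 kg/m³
  alloy F: σ_y = 371.0 MPa, ρ = 2770 kg/m³
  alloy F: M = 134 kN·m/kg
  alloy Q: M = 16.1 kN·m/kg
Highest index: alloy F.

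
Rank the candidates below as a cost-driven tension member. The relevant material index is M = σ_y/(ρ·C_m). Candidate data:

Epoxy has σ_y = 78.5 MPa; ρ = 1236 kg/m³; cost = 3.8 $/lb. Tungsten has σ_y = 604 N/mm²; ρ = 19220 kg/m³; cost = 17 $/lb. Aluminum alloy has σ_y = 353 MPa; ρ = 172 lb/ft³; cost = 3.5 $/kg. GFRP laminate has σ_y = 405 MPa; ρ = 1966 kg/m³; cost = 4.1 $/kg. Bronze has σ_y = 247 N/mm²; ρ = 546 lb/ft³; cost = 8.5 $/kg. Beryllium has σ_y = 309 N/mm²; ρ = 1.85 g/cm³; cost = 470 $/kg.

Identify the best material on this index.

Putting every candidate on a common basis:
  epoxy: σ_y = 78.50 MPa, ρ = 1236 kg/m³, cost = 8.377 $/kg
  tungsten: σ_y = 604.0 MPa, ρ = 19220 kg/m³, cost = 37.48 $/kg
  aluminum alloy: σ_y = 353.0 MPa, ρ = 2755 kg/m³, cost = 3.500 $/kg
  GFRP laminate: σ_y = 405.0 MPa, ρ = 1966 kg/m³, cost = 4.100 $/kg
  bronze: σ_y = 247.0 MPa, ρ = 8746 kg/m³, cost = 8.500 $/kg
  beryllium: σ_y = 309.0 MPa, ρ = 1850 kg/m³, cost = 470.0 $/kg
  GFRP laminate: M = 50.2 kN·m per $
  aluminum alloy: M = 36.6 kN·m per $
  epoxy: M = 7.58 kN·m per $
  bronze: M = 3.32 kN·m per $
  tungsten: M = 0.839 kN·m per $
  beryllium: M = 0.355 kN·m per $
Highest index: GFRP laminate.

GFRP laminate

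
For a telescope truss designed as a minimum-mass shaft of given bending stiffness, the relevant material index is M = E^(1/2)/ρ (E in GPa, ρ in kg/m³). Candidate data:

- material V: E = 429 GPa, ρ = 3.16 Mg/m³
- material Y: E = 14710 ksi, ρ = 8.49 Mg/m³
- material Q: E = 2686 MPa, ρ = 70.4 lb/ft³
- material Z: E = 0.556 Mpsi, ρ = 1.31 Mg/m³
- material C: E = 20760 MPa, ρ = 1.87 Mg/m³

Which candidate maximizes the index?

Normalizing units and computing the index:
  material V: E = 429.0 GPa, ρ = 3160 kg/m³
  material Y: E = 101.4 GPa, ρ = 8490 kg/m³
  material Q: E = 2.686 GPa, ρ = 1128 kg/m³
  material Z: E = 3.833 GPa, ρ = 1310 kg/m³
  material C: E = 20.76 GPa, ρ = 1870 kg/m³
  material V: M = 6.55×10⁻³
  material C: M = 2.44×10⁻³
  material Z: M = 1.49×10⁻³
  material Q: M = 1.45×10⁻³
  material Y: M = 1.19×10⁻³
Material V has the largest M.

material V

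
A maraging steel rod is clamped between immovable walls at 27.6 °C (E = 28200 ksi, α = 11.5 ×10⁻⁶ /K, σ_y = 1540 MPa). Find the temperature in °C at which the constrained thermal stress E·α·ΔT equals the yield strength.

E = 28200 ksi = 194.4 GPa.
E·α·ΔT = 1540 MPa ⇒ ΔT = 1540 / (194.4×10³ × 11.5×10⁻⁶) = 688.7 K.
T = 27.6 + 688.7 = 716.3 °C.

716 °C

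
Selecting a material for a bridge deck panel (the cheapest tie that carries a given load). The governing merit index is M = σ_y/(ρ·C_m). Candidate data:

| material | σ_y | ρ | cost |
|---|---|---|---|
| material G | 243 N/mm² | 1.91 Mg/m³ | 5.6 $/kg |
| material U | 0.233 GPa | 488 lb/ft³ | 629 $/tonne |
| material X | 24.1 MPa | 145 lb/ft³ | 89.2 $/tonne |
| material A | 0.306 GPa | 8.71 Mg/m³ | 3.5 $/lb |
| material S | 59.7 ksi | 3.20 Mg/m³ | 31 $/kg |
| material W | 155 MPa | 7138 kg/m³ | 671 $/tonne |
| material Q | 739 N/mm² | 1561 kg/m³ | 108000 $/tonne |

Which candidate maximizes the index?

material X

Normalizing units and computing the index:
  material G: σ_y = 243.0 MPa, ρ = 1910 kg/m³, cost = 5.600 $/kg
  material U: σ_y = 233.0 MPa, ρ = 7817 kg/m³, cost = 0.6290 $/kg
  material X: σ_y = 24.10 MPa, ρ = 2323 kg/m³, cost = 0.08920 $/kg
  material A: σ_y = 306.0 MPa, ρ = 8710 kg/m³, cost = 7.716 $/kg
  material S: σ_y = 411.6 MPa, ρ = 3200 kg/m³, cost = 31.00 $/kg
  material W: σ_y = 155.0 MPa, ρ = 7138 kg/m³, cost = 0.6710 $/kg
  material Q: σ_y = 739.0 MPa, ρ = 1561 kg/m³, cost = 108.0 $/kg
  material X: M = 116 kN·m per $
  material U: M = 47.4 kN·m per $
  material W: M = 32.4 kN·m per $
  material G: M = 22.7 kN·m per $
  material A: M = 4.55 kN·m per $
  material Q: M = 4.38 kN·m per $
  material S: M = 4.15 kN·m per $
Material X ranks first.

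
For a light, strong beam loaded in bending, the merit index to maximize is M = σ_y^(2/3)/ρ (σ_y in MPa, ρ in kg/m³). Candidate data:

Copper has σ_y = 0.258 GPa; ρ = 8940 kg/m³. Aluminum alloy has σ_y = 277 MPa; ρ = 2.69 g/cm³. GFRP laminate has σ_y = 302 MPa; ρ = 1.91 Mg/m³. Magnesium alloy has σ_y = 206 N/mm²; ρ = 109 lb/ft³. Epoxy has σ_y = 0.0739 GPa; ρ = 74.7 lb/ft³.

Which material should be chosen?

GFRP laminate

After converting to SI:
  copper: σ_y = 258.0 MPa, ρ = 8940 kg/m³
  aluminum alloy: σ_y = 277.0 MPa, ρ = 2690 kg/m³
  GFRP laminate: σ_y = 302.0 MPa, ρ = 1910 kg/m³
  magnesium alloy: σ_y = 206.0 MPa, ρ = 1746 kg/m³
  epoxy: σ_y = 73.90 MPa, ρ = 1197 kg/m³
  GFRP laminate: M = 23.6×10⁻³
  magnesium alloy: M = 20.0×10⁻³
  aluminum alloy: M = 15.8×10⁻³
  epoxy: M = 14.7×10⁻³
  copper: M = 4.53×10⁻³
Highest index: GFRP laminate.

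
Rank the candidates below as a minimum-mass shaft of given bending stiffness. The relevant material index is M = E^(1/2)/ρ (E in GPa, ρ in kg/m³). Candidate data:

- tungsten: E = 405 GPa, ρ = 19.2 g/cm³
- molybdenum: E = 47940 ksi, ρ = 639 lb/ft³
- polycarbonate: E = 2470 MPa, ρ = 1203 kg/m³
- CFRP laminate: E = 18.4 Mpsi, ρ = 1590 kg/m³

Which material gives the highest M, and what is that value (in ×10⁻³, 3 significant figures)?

CFRP laminate, M = 7.08×10⁻³

Convert each candidate to consistent units, then evaluate M:
  tungsten: E = 405.0 GPa, ρ = 19200 kg/m³
  molybdenum: E = 330.5 GPa, ρ = 10240 kg/m³
  polycarbonate: E = 2.470 GPa, ρ = 1203 kg/m³
  CFRP laminate: E = 126.9 GPa, ρ = 1590 kg/m³
  CFRP laminate: M = 7.08×10⁻³
  molybdenum: M = 1.78×10⁻³
  polycarbonate: M = 1.31×10⁻³
  tungsten: M = 1.05×10⁻³
The maximum is for CFRP laminate.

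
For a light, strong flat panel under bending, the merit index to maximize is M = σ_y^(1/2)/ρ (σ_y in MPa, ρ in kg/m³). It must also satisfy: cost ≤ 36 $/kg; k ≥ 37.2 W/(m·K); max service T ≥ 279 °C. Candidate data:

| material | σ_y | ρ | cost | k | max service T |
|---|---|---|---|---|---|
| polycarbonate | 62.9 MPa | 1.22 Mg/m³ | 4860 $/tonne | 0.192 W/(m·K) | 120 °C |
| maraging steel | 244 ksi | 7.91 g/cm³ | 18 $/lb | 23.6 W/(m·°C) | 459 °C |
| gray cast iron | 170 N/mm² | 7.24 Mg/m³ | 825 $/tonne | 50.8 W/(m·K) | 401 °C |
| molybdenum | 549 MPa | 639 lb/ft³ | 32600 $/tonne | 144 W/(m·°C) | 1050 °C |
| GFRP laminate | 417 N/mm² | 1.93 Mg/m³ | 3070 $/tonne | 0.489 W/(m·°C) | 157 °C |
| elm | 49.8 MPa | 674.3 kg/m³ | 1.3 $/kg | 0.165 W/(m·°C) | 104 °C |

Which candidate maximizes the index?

molybdenum

Screen on constraints: cost ≤ 36 $/kg; k ≥ 37.2 W/(m·K); max service T ≥ 279 °C. Survivors: gray cast iron, molybdenum.
In SI units:
  gray cast iron: σ_y = 170.0 MPa, ρ = 7240 kg/m³
  molybdenum: σ_y = 549.0 MPa, ρ = 10240 kg/m³
  molybdenum: M = 2.29×10⁻³
  gray cast iron: M = 1.80×10⁻³
Molybdenum has the largest M.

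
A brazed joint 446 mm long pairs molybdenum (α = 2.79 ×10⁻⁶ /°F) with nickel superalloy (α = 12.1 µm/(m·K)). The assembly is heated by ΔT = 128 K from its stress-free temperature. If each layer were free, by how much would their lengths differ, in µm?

molybdenum: α = 2.79×10⁻⁶/°F × 9/5 = 5.02×10⁻⁶/K.
Δα = |5.02 − 12.1|×10⁻⁶/K = 7.08×10⁻⁶/K.
ΔL_mismatch = Δα·L·ΔT = 7.08×10⁻⁶ × 446.0 mm × 128.0 K = 404 µm.

404 µm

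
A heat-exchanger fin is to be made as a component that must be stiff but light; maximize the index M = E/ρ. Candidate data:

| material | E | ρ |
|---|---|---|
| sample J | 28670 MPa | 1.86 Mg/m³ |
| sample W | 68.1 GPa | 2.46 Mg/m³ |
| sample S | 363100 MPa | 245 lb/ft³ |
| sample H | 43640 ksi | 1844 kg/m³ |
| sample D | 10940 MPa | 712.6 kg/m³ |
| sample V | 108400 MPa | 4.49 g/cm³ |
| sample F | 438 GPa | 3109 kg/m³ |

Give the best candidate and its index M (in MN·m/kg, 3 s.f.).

Normalizing units and computing the index:
  sample J: E = 28.67 GPa, ρ = 1860 kg/m³
  sample W: E = 68.10 GPa, ρ = 2460 kg/m³
  sample S: E = 363.1 GPa, ρ = 3925 kg/m³
  sample H: E = 300.9 GPa, ρ = 1844 kg/m³
  sample D: E = 10.94 GPa, ρ = 712.6 kg/m³
  sample V: E = 108.4 GPa, ρ = 4490 kg/m³
  sample F: E = 438.0 GPa, ρ = 3109 kg/m³
  sample H: M = 163 MN·m/kg
  sample F: M = 141 MN·m/kg
  sample S: M = 92.5 MN·m/kg
  sample W: M = 27.7 MN·m/kg
  sample V: M = 24.1 MN·m/kg
  sample J: M = 15.4 MN·m/kg
  sample D: M = 15.4 MN·m/kg
Sample H ranks first.

sample H, M = 163 MN·m/kg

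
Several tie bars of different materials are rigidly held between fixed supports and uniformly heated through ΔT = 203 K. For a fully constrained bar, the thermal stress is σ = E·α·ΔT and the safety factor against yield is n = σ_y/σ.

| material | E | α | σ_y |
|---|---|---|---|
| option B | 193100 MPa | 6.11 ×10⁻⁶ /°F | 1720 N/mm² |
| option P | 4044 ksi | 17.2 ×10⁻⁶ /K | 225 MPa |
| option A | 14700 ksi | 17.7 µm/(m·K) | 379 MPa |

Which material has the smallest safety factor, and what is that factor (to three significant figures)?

In consistent units (E in GPa, α in ×10⁻⁶/K, σ_y in MPa):
  option B: E = 193.1, α = 11.0, σ_y = 1720 → σ = 431 MPa, n = 3.99
  option P: E = 27.88, α = 17.2, σ_y = 225.0 → σ = 97.4 MPa, n = 2.31
  option A: E = 101.4, α = 17.7, σ_y = 379.0 → σ = 364 MPa, n = 1.04
Option A has the lowest safety factor, n = 1.04.

option A, n = 1.04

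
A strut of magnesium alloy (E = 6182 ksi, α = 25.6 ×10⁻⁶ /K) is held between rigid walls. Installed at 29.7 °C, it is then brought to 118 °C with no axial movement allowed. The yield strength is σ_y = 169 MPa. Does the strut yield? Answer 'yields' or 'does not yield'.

E = 6182 ksi = 42.62 GPa.
ΔT = 88.30 K. Constrained thermal stress σ = E·α·ΔT = 42.62×10³ MPa × 25.6×10⁻⁶ × 88.30 = 96.3 MPa (compressive).
Compare to σ_y = 169 MPa: σ < σ_y, so it does not yield.

does not yield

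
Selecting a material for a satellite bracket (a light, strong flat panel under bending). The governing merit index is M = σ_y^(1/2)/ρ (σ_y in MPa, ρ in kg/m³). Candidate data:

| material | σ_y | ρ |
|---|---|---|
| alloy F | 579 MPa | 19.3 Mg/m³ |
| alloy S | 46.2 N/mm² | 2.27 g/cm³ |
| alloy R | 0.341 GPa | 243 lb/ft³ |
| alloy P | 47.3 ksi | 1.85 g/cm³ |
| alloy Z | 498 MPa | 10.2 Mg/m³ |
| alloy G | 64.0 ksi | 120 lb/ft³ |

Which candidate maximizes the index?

alloy G

In SI units:
  alloy F: σ_y = 579.0 MPa, ρ = 19300 kg/m³
  alloy S: σ_y = 46.20 MPa, ρ = 2270 kg/m³
  alloy R: σ_y = 341.0 MPa, ρ = 3892 kg/m³
  alloy P: σ_y = 326.1 MPa, ρ = 1850 kg/m³
  alloy Z: σ_y = 498.0 MPa, ρ = 10200 kg/m³
  alloy G: σ_y = 441.3 MPa, ρ = 1922 kg/m³
  alloy G: M = 10.9×10⁻³
  alloy P: M = 9.76×10⁻³
  alloy R: M = 4.74×10⁻³
  alloy S: M = 2.99×10⁻³
  alloy Z: M = 2.19×10⁻³
  alloy F: M = 1.25×10⁻³
Alloy G ranks first.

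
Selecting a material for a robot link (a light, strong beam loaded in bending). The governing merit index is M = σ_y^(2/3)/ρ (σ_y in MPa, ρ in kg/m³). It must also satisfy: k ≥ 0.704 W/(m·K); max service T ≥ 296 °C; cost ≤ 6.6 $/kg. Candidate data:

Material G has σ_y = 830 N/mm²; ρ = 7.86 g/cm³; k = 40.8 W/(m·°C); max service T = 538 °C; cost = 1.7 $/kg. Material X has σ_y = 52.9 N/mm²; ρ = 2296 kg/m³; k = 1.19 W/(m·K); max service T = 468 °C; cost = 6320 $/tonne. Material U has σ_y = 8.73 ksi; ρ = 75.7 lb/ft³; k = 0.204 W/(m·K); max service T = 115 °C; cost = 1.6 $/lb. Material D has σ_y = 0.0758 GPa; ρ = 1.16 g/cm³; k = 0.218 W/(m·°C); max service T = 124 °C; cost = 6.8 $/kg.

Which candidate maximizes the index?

material G

Screen on constraints: k ≥ 0.704 W/(m·K); max service T ≥ 296 °C; cost ≤ 6.6 $/kg. Survivors: material G, material X.
In SI units:
  material G: σ_y = 830.0 MPa, ρ = 7860 kg/m³
  material X: σ_y = 52.90 MPa, ρ = 2296 kg/m³
  material G: M = 11.2×10⁻³
  material X: M = 6.14×10⁻³
Highest index: material G.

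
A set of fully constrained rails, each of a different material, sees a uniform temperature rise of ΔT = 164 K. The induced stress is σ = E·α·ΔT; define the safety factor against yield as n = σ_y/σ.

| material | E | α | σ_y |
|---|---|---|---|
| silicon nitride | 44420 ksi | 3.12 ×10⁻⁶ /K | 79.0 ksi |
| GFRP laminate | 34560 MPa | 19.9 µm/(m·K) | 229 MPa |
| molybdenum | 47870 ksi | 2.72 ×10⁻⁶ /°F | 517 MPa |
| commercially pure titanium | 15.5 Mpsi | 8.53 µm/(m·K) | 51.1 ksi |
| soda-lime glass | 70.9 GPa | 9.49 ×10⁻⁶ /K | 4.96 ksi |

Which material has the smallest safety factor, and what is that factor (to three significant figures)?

soda-lime glass, n = 0.310

With everything in SI (GPa, ×10⁻⁶/K, MPa):
  silicon nitride: E = 306.3, α = 3.12, σ_y = 544.7 → σ = 157 MPa, n = 3.48
  GFRP laminate: E = 34.56, α = 19.9, σ_y = 229.0 → σ = 113 MPa, n = 2.03
  molybdenum: E = 330.1, α = 4.90, σ_y = 517.0 → σ = 265 MPa, n = 1.95
  commercially pure titanium: E = 106.9, α = 8.53, σ_y = 352.3 → σ = 150 MPa, n = 2.36
  soda-lime glass: E = 70.90, α = 9.49, σ_y = 34.20 → σ = 110 MPa, n = 0.310
Smallest n: soda-lime glass with n = 0.310.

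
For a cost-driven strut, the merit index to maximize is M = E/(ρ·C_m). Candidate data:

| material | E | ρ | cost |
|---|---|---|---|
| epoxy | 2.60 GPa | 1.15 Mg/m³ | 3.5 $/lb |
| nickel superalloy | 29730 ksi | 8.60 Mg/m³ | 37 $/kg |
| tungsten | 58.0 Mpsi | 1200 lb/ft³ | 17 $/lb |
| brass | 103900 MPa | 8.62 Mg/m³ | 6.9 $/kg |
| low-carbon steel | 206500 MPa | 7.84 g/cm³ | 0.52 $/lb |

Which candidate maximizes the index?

low-carbon steel

Putting every candidate on a common basis:
  epoxy: E = 2.600 GPa, ρ = 1150 kg/m³, cost = 7.716 $/kg
  nickel superalloy: E = 205.0 GPa, ρ = 8600 kg/m³, cost = 37.00 $/kg
  tungsten: E = 399.9 GPa, ρ = 19220 kg/m³, cost = 37.48 $/kg
  brass: E = 103.9 GPa, ρ = 8620 kg/m³, cost = 6.900 $/kg
  low-carbon steel: E = 206.5 GPa, ρ = 7840 kg/m³, cost = 1.146 $/kg
  low-carbon steel: M = 23.0 MN·m per $
  brass: M = 1.75 MN·m per $
  nickel superalloy: M = 0.644 MN·m per $
  tungsten: M = 0.555 MN·m per $
  epoxy: M = 0.293 MN·m per $
Low-carbon steel has the largest M.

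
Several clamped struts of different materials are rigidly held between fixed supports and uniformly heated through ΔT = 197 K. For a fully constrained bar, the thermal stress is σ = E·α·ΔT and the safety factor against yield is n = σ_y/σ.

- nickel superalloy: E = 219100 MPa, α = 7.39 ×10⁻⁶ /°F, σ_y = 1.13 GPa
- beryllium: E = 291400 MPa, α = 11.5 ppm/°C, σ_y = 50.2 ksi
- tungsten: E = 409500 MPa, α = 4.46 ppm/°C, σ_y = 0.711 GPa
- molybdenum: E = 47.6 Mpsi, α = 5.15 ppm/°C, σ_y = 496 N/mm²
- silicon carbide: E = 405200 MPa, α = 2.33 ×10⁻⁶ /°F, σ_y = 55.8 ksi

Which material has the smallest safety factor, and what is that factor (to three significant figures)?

beryllium, n = 0.524

In consistent units (E in GPa, α in ×10⁻⁶/K, σ_y in MPa):
  nickel superalloy: E = 219.1, α = 13.3, σ_y = 1130 → σ = 574 MPa, n = 1.97
  beryllium: E = 291.4, α = 11.5, σ_y = 346.1 → σ = 660 MPa, n = 0.524
  tungsten: E = 409.5, α = 4.46, σ_y = 711.0 → σ = 360 MPa, n = 1.98
  molybdenum: E = 328.2, α = 5.15, σ_y = 496.0 → σ = 333 MPa, n = 1.49
  silicon carbide: E = 405.2, α = 4.19, σ_y = 384.7 → σ = 335 MPa, n = 1.15
Beryllium has the lowest safety factor, n = 0.524.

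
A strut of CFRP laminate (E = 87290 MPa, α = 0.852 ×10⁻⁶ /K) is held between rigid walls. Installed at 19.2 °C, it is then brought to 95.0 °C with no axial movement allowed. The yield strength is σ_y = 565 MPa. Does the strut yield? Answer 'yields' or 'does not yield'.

does not yield

E = 87290 MPa = 87.29 GPa.
ΔT = 75.80 K. Constrained thermal stress σ = E·α·ΔT = 87.29×10³ MPa × 0.852×10⁻⁶ × 75.80 = 5.64 MPa (compressive).
Compare to σ_y = 565 MPa: σ < σ_y, so it does not yield.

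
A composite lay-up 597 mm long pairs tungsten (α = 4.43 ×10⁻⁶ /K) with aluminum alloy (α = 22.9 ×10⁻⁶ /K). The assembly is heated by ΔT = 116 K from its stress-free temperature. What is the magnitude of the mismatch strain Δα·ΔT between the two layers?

2.14×10⁻³

Δα = |4.43 − 22.9|×10⁻⁶/K = 18.5×10⁻⁶/K.
Mismatch strain = Δα·ΔT = 18.5×10⁻⁶ × 116.0 = 2.14×10⁻³.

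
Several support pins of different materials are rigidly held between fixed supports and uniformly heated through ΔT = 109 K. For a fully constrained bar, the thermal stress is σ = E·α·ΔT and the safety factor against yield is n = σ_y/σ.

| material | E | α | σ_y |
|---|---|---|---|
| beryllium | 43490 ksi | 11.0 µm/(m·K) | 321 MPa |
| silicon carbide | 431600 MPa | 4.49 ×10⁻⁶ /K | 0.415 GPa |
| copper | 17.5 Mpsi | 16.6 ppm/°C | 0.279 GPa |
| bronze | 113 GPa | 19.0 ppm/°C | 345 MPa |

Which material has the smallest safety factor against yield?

Converting E to GPa, α to ×10⁻⁶/K, σ_y to MPa, then σ and n for each:
  beryllium: E = 299.9, α = 11.0, σ_y = 321.0 → σ = 360 MPa, n = 0.893
  silicon carbide: E = 431.6, α = 4.49, σ_y = 415.0 → σ = 211 MPa, n = 1.96
  copper: E = 120.7, α = 16.6, σ_y = 279.0 → σ = 218 MPa, n = 1.28
  bronze: E = 113.0, α = 19.0, σ_y = 345.0 → σ = 234 MPa, n = 1.47
Smallest n: beryllium with n = 0.893.

beryllium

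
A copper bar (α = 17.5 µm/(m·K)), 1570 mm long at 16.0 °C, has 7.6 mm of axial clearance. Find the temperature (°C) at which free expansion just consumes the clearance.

α·L₀·ΔT = 7.6 mm ⇒ ΔT = 7.6 / (17.5×10⁻⁶ × 1570.0) = 276.6 K.
T = 16.0 + 276.6 = 292.6 °C.

293 °C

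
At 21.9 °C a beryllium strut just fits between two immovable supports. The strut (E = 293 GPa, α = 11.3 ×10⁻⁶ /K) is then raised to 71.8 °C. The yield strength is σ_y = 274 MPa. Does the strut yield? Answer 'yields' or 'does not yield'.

does not yield

ΔT = 49.90 K. Constrained thermal stress σ = E·α·ΔT = 293.0×10³ MPa × 11.3×10⁻⁶ × 49.90 = 165 MPa (compressive).
Compare to σ_y = 274 MPa: σ < σ_y, so it does not yield.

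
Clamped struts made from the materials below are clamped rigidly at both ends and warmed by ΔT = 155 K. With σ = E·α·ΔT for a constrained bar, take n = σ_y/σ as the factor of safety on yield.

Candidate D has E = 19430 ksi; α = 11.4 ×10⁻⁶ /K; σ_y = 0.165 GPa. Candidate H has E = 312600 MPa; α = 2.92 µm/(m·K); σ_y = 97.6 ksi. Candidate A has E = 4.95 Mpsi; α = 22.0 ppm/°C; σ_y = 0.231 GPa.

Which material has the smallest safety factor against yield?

With everything in SI (GPa, ×10⁻⁶/K, MPa):
  candidate D: E = 134.0, α = 11.4, σ_y = 165.0 → σ = 237 MPa, n = 0.697
  candidate H: E = 312.6, α = 2.92, σ_y = 672.9 → σ = 141 MPa, n = 4.76
  candidate A: E = 34.13, α = 22.0, σ_y = 231.0 → σ = 116 MPa, n = 1.98
Candidate D has the lowest safety factor, n = 0.697.

candidate D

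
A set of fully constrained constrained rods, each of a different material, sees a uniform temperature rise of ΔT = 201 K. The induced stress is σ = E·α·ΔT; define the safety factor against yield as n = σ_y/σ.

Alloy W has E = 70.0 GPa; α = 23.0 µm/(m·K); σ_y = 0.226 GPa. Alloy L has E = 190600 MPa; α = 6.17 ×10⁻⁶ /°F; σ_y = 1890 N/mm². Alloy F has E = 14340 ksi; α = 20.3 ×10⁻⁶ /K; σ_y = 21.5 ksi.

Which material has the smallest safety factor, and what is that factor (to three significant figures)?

In consistent units (E in GPa, α in ×10⁻⁶/K, σ_y in MPa):
  alloy W: E = 70.00, α = 23.0, σ_y = 226.0 → σ = 324 MPa, n = 0.698
  alloy L: E = 190.6, α = 11.1, σ_y = 1890 → σ = 425 MPa, n = 4.44
  alloy F: E = 98.87, α = 20.3, σ_y = 148.2 → σ = 403 MPa, n = 0.367
Smallest n: alloy F with n = 0.367.

alloy F, n = 0.367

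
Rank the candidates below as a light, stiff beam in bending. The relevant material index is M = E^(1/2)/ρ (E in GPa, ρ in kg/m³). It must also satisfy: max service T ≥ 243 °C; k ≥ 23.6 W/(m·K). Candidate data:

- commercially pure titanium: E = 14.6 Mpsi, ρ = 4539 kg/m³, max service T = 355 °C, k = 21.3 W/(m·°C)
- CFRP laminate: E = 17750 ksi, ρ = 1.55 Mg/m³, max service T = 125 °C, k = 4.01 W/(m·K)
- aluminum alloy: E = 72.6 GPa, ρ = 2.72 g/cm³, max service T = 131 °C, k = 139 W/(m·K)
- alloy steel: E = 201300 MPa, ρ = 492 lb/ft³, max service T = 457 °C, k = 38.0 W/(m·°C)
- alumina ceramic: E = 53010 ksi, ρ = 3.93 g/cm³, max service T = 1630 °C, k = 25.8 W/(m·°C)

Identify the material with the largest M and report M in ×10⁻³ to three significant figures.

Screen on constraints: max service T ≥ 243 °C; k ≥ 23.6 W/(m·K). Survivors: alloy steel, alumina ceramic.
Putting every candidate on a common basis:
  alloy steel: E = 201.3 GPa, ρ = 7881 kg/m³
  alumina ceramic: E = 365.5 GPa, ρ = 3930 kg/m³
  alumina ceramic: M = 4.86×10⁻³
  alloy steel: M = 1.80×10⁻³
The maximum is for alumina ceramic.

alumina ceramic, M = 4.86×10⁻³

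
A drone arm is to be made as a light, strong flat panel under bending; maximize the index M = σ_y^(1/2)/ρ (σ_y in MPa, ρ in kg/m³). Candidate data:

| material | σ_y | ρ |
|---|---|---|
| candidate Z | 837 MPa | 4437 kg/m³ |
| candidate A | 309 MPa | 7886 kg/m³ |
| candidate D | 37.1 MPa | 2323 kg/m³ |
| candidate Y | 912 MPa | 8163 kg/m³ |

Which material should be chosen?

Computing M directly (units already consistent):
  candidate Z: M = 6.52×10⁻³
  candidate Y: M = 3.70×10⁻³
  candidate D: M = 2.62×10⁻³
  candidate A: M = 2.23×10⁻³
The maximum is for candidate Z.

candidate Z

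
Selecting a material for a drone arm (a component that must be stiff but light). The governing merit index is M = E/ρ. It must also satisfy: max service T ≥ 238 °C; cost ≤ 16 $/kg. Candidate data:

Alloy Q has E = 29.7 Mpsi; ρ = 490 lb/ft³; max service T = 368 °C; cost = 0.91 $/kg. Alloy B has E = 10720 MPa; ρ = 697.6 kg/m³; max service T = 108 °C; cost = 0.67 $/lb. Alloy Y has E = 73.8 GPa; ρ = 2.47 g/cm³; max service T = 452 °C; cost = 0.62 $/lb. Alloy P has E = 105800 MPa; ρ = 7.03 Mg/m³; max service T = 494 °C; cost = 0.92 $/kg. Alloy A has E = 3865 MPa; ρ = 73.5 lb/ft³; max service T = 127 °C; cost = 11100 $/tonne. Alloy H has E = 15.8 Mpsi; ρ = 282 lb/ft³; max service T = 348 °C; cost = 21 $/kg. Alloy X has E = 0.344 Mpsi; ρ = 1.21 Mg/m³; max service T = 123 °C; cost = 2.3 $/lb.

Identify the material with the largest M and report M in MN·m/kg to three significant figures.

Screen on constraints: max service T ≥ 238 °C; cost ≤ 16 $/kg. Survivors: alloy Q, alloy Y, alloy P.
Normalizing units and computing the index:
  alloy Q: E = 204.8 GPa, ρ = 7849 kg/m³
  alloy Y: E = 73.80 GPa, ρ = 2470 kg/m³
  alloy P: E = 105.8 GPa, ρ = 7030 kg/m³
  alloy Y: M = 29.9 MN·m/kg
  alloy Q: M = 26.1 MN·m/kg
  alloy P: M = 15.0 MN·m/kg
The maximum is for alloy Y.

alloy Y, M = 29.9 MN·m/kg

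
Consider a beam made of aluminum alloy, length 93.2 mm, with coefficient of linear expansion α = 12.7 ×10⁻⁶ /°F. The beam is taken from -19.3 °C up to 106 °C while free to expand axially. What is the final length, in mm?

Convert α: 12.7×10⁻⁶/°F × (9/5) = 22.9×10⁻⁶/K.
ΔT = 106 − (-19.3) = 125.3 K.
ΔL = α·L₀·ΔT = 22.9×10⁻⁶ × 93.2 mm × 125.3 K = 0.267 mm.
L = L₀ + ΔL = 93.2 + 0.267 = 93.467 mm.

93.467 mm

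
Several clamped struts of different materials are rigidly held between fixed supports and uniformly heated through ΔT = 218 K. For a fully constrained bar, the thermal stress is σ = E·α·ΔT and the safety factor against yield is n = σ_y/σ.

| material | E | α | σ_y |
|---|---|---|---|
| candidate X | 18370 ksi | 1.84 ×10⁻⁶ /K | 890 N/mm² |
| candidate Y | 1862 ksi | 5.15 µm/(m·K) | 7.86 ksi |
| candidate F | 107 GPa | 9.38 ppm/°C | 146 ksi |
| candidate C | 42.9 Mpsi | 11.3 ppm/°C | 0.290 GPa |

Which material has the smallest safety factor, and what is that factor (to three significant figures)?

Per material, after unit conversion:
  candidate X: E = 126.7, α = 1.84, σ_y = 890.0 → σ = 50.8 MPa, n = 17.5
  candidate Y: E = 12.84, α = 5.15, σ_y = 54.19 → σ = 14.4 MPa, n = 3.76
  candidate F: E = 107.0, α = 9.38, σ_y = 1007 → σ = 219 MPa, n = 4.60
  candidate C: E = 295.8, α = 11.3, σ_y = 290.0 → σ = 729 MPa, n = 0.398
Smallest n: candidate C with n = 0.398.

candidate C, n = 0.398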